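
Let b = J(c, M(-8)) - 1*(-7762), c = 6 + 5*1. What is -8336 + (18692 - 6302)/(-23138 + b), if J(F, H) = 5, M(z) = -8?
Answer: -128145046/15371 ≈ -8336.8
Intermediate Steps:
c = 11 (c = 6 + 5 = 11)
b = 7767 (b = 5 - 1*(-7762) = 5 + 7762 = 7767)
-8336 + (18692 - 6302)/(-23138 + b) = -8336 + (18692 - 6302)/(-23138 + 7767) = -8336 + 12390/(-15371) = -8336 + 12390*(-1/15371) = -8336 - 12390/15371 = -128145046/15371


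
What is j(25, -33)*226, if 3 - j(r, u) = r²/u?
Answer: 163624/33 ≈ 4958.3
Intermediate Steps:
j(r, u) = 3 - r²/u
j(25, -33)*226 = (3 - 1*25²/(-33))*226 = (3 - 1*625*(-1/33))*226 = (3 + 625/33)*226 = (724/33)*226 = 163624/33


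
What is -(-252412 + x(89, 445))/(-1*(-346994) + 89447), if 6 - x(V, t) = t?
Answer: 252851/436441 ≈ 0.57935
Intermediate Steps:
x(V, t) = 6 - t
-(-252412 + x(89, 445))/(-1*(-346994) + 89447) = -(-252412 + (6 - 1*445))/(-1*(-346994) + 89447) = -(-252412 + (6 - 445))/(346994 + 89447) = -(-252412 - 439)/436441 = -(-252851)/436441 = -1*(-252851/436441) = 252851/436441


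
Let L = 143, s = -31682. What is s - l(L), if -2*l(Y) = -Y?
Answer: -63507/2 ≈ -31754.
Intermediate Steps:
l(Y) = Y/2 (l(Y) = -(-1)*Y/2 = Y/2)
s - l(L) = -31682 - 143/2 = -63507/2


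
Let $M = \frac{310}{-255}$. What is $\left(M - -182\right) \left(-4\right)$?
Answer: $- \frac{36880}{51} \approx -723.14$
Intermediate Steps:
$M = - \frac{62}{51}$ ($M = 310 \left(- \frac{1}{255}\right) = - \frac{62}{51} \approx -1.2157$)
$\left(M - -182\right) \left(-4\right) = \left(- \frac{62}{51} - -182\right) \left(-4\right) = \left(- \frac{62}{51} + 182\right) \left(-4\right) = \frac{9220}{51} \left(-4\right) = - \frac{36880}{51}$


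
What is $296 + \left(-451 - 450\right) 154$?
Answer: $-138458$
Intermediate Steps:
$296 + \left(-451 - 450\right) 154 = 296 - 138754 = -138458$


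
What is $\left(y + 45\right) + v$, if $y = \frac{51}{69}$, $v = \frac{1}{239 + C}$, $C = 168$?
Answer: $\frac{428187}{9361} \approx 45.742$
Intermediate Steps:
$v = \frac{1}{407}$ ($v = \frac{1}{239 + 168} = \frac{1}{407} \approx 0.002457$)
$y = \frac{17}{23}$ ($y = 51 \cdot \frac{1}{69} = \frac{17}{23} \approx 0.73913$)
$\left(y + 45\right) + v = \left(\frac{17}{23} + 45\right) + \frac{1}{407} = \frac{1052}{23} + \frac{1}{407} = \frac{428187}{9361}$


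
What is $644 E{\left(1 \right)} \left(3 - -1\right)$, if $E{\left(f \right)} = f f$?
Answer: $2576$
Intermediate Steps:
$E{\left(f \right)} = f^{2}$
$644 E{\left(1 \right)} \left(3 - -1\right) = 644 \cdot 1^{2} \left(3 - -1\right) = 644 \cdot 1 \left(3 + 1\right) = 644 \cdot 1 \cdot 4 = 644 \cdot 4 = 2576$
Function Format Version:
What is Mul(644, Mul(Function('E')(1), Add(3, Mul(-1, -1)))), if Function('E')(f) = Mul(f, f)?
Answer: 2576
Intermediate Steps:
Function('E')(f) = Pow(f, 2)
Mul(644, Mul(Function('E')(1), Add(3, Mul(-1, -1)))) = Mul(644, Mul(Pow(1, 2), Add(3, Mul(-1, -1)))) = Mul(644, Mul(1, Add(3, 1))) = Mul(644, Mul(1, 4)) = Mul(644, 4) = 2576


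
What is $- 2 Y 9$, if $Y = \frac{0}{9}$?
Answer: $0$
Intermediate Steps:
$Y = 0$ ($Y = 0 \cdot \frac{1}{9} = 0$)
$- 2 Y 9 = \left(-2\right) 0 \cdot 9 = 0 \cdot 9 = 0$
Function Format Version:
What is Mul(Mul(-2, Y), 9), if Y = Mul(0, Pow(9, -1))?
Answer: 0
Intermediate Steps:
Y = 0 (Y = Mul(0, Rational(1, 9)) = 0)
Mul(Mul(-2, Y), 9) = Mul(Mul(-2, 0), 9) = Mul(0, 9) = 0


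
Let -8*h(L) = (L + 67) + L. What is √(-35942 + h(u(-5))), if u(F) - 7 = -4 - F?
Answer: I*√575238/4 ≈ 189.61*I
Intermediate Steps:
u(F) = 3 - F (u(F) = 7 + (-4 - F) = 3 - F)
h(L) = -67/8 - L/4 (h(L) = -((L + 67) + L)/8 = -((67 + L) + L)/8 = -(67 + 2*L)/8 = -67/8 - L/4)
√(-35942 + h(u(-5))) = √(-35942 + (-67/8 - (3 - 1*(-5))/4)) = √(-35942 + (-67/8 - (3 + 5)/4)) = √(-35942 + (-67/8 - ¼*8)) = √(-35942 + (-67/8 - 2)) = √(-35942 - 83/8) = √(-287619/8) = I*√575238/4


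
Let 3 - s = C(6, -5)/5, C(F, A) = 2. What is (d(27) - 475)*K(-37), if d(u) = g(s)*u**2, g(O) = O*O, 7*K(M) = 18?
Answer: 2003868/175 ≈ 11451.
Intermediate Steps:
K(M) = 18/7 (K(M) = (1/7)*18 = 18/7)
s = 13/5 (s = 3 - 2/5 = 13/5 ≈ 2.6000)
g(O) = O**2
d(u) = 169*u**2/25 (d(u) = (13/5)**2*u**2 = 169*u**2/25)
(d(27) - 475)*K(-37) = ((169/25)*27**2 - 475)*(18/7) = ((169/25)*729 - 475)*(18/7) = (123201/25 - 475)*(18/7) = (111326/25)*(18/7) = 2003868/175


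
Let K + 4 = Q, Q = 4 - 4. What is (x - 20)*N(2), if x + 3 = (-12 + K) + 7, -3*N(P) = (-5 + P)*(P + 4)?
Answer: -192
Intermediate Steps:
Q = 0
N(P) = -(-5 + P)*(4 + P)/3 (N(P) = -(-5 + P)*(P + 4)/3 = -(-5 + P)*(4 + P)/3)
K = -4 (K = -4 + 0 = -4)
x = -12 (x = -3 + ((-12 - 4) + 7) = -3 + (-16 + 7) = -3 - 9 = -12)
(x - 20)*N(2) = (-12 - 20)*(20/3 - ⅓*2² + (⅓)*2) = -32*(20/3 - ⅓*4 + ⅔) = -32*(20/3 - 4/3 + ⅔) = -32*6 = -192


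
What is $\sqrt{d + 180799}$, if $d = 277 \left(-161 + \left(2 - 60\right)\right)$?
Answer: $2 \sqrt{30034} \approx 346.61$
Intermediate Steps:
$d = -60663$ ($d = 277 \left(-161 + \left(2 - 60\right)\right) = 277 \left(-161 - 58\right) = 277 \left(-219\right) = -60663$)
$\sqrt{d + 180799} = \sqrt{-60663 + 180799} = \sqrt{120136} = 2 \sqrt{30034}$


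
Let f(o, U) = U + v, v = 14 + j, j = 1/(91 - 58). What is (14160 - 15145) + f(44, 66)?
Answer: -29864/33 ≈ -904.97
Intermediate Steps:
j = 1/33 ≈ 0.030303
v = 463/33 (v = 14 + 1/33 = 463/33 ≈ 14.030)
f(o, U) = 463/33 + U (f(o, U) = U + 463/33 = 463/33 + U)
(14160 - 15145) + f(44, 66) = (14160 - 15145) + (463/33 + 66) = -985 + 2641/33 = -29864/33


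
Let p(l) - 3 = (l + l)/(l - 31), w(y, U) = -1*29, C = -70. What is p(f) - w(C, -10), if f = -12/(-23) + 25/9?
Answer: 91061/2867 ≈ 31.762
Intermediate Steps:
w(y, U) = -29
f = 683/207 (f = -12*(-1/23) + 25*(⅑) = 12/23 + 25/9 = 683/207 ≈ 3.2995)
p(l) = 3 + 2*l/(-31 + l) (p(l) = 3 + (l + l)/(l - 31) = 3 + (2*l)/(-31 + l) = 3 + 2*l/(-31 + l))
p(f) - w(C, -10) = (-93 + 5*(683/207))/(-31 + 683/207) - 1*(-29) = (-93 + 3415/207)/(-5734/207) + 29 = -207/5734*(-15836/207) + 29 = 7918/2867 + 29 = 91061/2867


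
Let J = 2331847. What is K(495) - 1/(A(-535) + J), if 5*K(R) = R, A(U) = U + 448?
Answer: 230844239/2331760 ≈ 99.000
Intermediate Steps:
A(U) = 448 + U
K(R) = R/5
K(495) - 1/(A(-535) + J) = (1/5)*495 - 1/((448 - 535) + 2331847) = 99 - 1/(-87 + 2331847) = 99 - 1/2331760 = 230844239/2331760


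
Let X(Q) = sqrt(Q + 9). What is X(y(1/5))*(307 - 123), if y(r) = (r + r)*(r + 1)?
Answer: 184*sqrt(237)/5 ≈ 566.53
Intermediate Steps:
y(r) = 2*r*(1 + r) (y(r) = (2*r)*(1 + r) = 2*r*(1 + r))
X(Q) = sqrt(9 + Q)
X(y(1/5))*(307 - 123) = sqrt(9 + 2*(1 + 1/5)/5)*(307 - 123) = sqrt(9 + 2*(1/5)*(1 + 1/5))*184 = sqrt(9 + 2*(1/5)*(6/5))*184 = sqrt(9 + 12/25)*184 = sqrt(237/25)*184 = (sqrt(237)/5)*184 = 184*sqrt(237)/5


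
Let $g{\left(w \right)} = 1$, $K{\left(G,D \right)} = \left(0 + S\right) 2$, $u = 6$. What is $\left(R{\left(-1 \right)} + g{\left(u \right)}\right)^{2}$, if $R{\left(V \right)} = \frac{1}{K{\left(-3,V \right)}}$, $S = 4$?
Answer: $\frac{81}{64} \approx 1.2656$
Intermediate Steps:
$K{\left(G,D \right)} = 8$ ($K{\left(G,D \right)} = \left(0 + 4\right) 2 = 4 \cdot 2 = 8$)
$R{\left(V \right)} = \frac{1}{8}$
$\left(R{\left(-1 \right)} + g{\left(u \right)}\right)^{2} = \left(\frac{1}{8} + 1\right)^{2} = \left(\frac{9}{8}\right)^{2} = \frac{81}{64}$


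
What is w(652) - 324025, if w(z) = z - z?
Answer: -324025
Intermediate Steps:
w(z) = 0
w(652) - 324025 = 0 - 324025 = -324025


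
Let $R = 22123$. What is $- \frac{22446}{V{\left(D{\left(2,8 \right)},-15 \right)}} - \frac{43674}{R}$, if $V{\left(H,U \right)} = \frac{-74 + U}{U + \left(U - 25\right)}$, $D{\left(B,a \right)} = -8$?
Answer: $- \frac{27315394176}{1968947} \approx -13873.0$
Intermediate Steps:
$V{\left(H,U \right)} = \frac{-74 + U}{-25 + 2 U}$ ($V{\left(H,U \right)} = \frac{-74 + U}{U + \left(-25 + U\right)} = \frac{-74 + U}{-25 + 2 U}$)
$- \frac{22446}{V{\left(D{\left(2,8 \right)},-15 \right)}} - \frac{43674}{R} = - \frac{22446}{\frac{1}{-25 + 2 \left(-15\right)} \left(-74 - 15\right)} - \frac{43674}{22123} = - \frac{22446}{\frac{1}{-25 - 30} \left(-89\right)} - \frac{43674}{22123} = - \frac{22446}{\frac{1}{-55} \left(-89\right)} - \frac{43674}{22123} = - \frac{22446}{\left(- \frac{1}{55}\right) \left(-89\right)} - \frac{43674}{22123} = - \frac{22446}{\frac{89}{55}} - \frac{43674}{22123} = \left(-22446\right) \frac{55}{89} - \frac{43674}{22123} = - \frac{1234530}{89} - \frac{43674}{22123} = - \frac{27315394176}{1968947}$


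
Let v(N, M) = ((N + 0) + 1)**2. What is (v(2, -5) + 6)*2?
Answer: 30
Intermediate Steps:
v(N, M) = (1 + N)**2 (v(N, M) = (N + 1)**2 = (1 + N)**2)
(v(2, -5) + 6)*2 = ((1 + 2)**2 + 6)*2 = (3**2 + 6)*2 = (9 + 6)*2 = 15*2 = 30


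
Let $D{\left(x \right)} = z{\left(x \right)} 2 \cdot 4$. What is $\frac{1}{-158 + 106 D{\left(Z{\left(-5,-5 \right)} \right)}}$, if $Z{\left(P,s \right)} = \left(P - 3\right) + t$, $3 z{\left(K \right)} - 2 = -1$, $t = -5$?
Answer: $\frac{3}{374} \approx 0.0080214$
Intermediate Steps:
$z{\left(K \right)} = \frac{1}{3}$ ($z{\left(K \right)} = \frac{2}{3} + \frac{1}{3} \left(-1\right) = \frac{2}{3} - \frac{1}{3} = \frac{1}{3}$)
$Z{\left(P,s \right)} = -8 + P$ ($Z{\left(P,s \right)} = \left(P - 3\right) - 5 = \left(-3 + P\right) - 5 = -8 + P$)
$D{\left(x \right)} = \frac{8}{3}$ ($D{\left(x \right)} = \frac{1}{3} \cdot 2 \cdot 4 = \frac{2}{3} \cdot 4 = \frac{8}{3}$)
$\frac{1}{-158 + 106 D{\left(Z{\left(-5,-5 \right)} \right)}} = \frac{1}{-158 + 106 \cdot \frac{8}{3}} = \frac{1}{-158 + \frac{848}{3}} = \frac{1}{\frac{374}{3}} = \frac{3}{374}$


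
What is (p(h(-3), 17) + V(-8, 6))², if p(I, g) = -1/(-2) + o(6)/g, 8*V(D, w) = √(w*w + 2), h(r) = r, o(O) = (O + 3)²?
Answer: 261819/9248 + 179*√38/136 ≈ 36.424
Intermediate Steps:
o(O) = (3 + O)²
V(D, w) = √(2 + w²)/8 (V(D, w) = √(w*w + 2)/8 = √(w² + 2)/8 = √(2 + w²)/8)
p(I, g) = ½ + 81/g (p(I, g) = -1/(-2) + (3 + 6)²/g = -1*(-½) + 9²/g = ½ + 81/g)
(p(h(-3), 17) + V(-8, 6))² = ((½)*(162 + 17)/17 + √(2 + 6²)/8)² = ((½)*(1/17)*179 + √(2 + 36)/8)² = (179/34 + √38/8)²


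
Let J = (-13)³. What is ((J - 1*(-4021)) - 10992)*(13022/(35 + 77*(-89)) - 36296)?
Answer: 1134444423600/3409 ≈ 3.3278e+8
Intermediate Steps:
J = -2197
((J - 1*(-4021)) - 10992)*(13022/(35 + 77*(-89)) - 36296) = ((-2197 - 1*(-4021)) - 10992)*(13022/(35 + 77*(-89)) - 36296) = ((-2197 + 4021) - 10992)*(13022/(35 - 6853) - 36296) = (1824 - 10992)*(13022/(-6818) - 36296) = -9168*(13022*(-1/6818) - 36296) = -9168*(-6511/3409 - 36296) = -9168*(-123739575/3409) = 1134444423600/3409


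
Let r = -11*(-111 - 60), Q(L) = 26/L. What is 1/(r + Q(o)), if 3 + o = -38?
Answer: 41/77095 ≈ 0.00053181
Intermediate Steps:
o = -41 (o = -3 - 38 = -41)
r = 1881 (r = -11*(-171) = 1881)
1/(r + Q(o)) = 1/(1881 + 26/(-41)) = 1/(1881 + 26*(-1/41)) = 1/(1881 - 26/41) = 1/(77095/41) = 41/77095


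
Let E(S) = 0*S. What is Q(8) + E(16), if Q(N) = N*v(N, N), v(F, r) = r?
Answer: 64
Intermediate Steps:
E(S) = 0
Q(N) = N² (Q(N) = N*N = N²)
Q(8) + E(16) = 8² + 0 = 64 + 0 = 64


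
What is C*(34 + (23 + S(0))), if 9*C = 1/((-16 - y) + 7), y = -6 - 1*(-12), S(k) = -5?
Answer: -52/135 ≈ -0.38519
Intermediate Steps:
y = 6 (y = -6 + 12 = 6)
C = -1/135 (C = 1/(9*((-16 - 1*6) + 7)) = 1/(9*((-16 - 6) + 7)) = 1/(9*(-22 + 7)) = (⅑)/(-15) = (⅑)*(-1/15) = -1/135 ≈ -0.0074074)
C*(34 + (23 + S(0))) = -(34 + (23 - 5))/135 = -(34 + 18)/135 = -1/135*52 = -52/135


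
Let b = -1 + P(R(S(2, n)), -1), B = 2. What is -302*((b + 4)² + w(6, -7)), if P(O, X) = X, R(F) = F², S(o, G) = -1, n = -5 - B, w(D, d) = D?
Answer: -3020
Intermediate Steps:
n = -7 (n = -5 - 1*2 = -5 - 2 = -7)
b = -2 (b = -1 - 1 = -2)
-302*((b + 4)² + w(6, -7)) = -302*((-2 + 4)² + 6) = -302*(2² + 6) = -302*(4 + 6) = -302*10 = -3020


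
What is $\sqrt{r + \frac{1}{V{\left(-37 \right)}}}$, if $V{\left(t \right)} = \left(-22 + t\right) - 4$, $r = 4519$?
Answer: $\frac{2 \sqrt{498218}}{21} \approx 67.223$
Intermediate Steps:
$V{\left(t \right)} = -26 + t$
$\sqrt{r + \frac{1}{V{\left(-37 \right)}}} = \sqrt{4519 + \frac{1}{-26 - 37}} = \sqrt{4519 + \frac{1}{-63}} = \sqrt{4519 - \frac{1}{63}} = \sqrt{\frac{284696}{63}} = \frac{2 \sqrt{498218}}{21}$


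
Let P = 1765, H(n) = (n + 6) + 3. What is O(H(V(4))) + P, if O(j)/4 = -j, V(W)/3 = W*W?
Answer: 1537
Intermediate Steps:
V(W) = 3*W**2 (V(W) = 3*(W*W) = 3*W**2)
H(n) = 9 + n (H(n) = (6 + n) + 3 = 9 + n)
O(j) = -4*j (O(j) = 4*(-j) = -4*j)
O(H(V(4))) + P = -4*(9 + 3*4**2) + 1765 = -4*(9 + 3*16) + 1765 = -4*(9 + 48) + 1765 = -4*57 + 1765 = -228 + 1765 = 1537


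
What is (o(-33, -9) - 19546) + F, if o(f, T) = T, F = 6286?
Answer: -13269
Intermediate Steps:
(o(-33, -9) - 19546) + F = (-9 - 19546) + 6286 = -19555 + 6286 = -13269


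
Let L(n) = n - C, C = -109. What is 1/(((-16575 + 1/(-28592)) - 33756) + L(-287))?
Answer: -28592/1444153329 ≈ -1.9798e-5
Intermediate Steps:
L(n) = 109 + n (L(n) = n - 1*(-109) = n + 109 = 109 + n)
1/(((-16575 + 1/(-28592)) - 33756) + L(-287)) = 1/(((-16575 + 1/(-28592)) - 33756) + (109 - 287)) = 1/(((-16575 - 1/28592) - 33756) - 178) = 1/((-473912401/28592 - 33756) - 178) = 1/(-1439063953/28592 - 178) = 1/(-1444153329/28592) = -28592/1444153329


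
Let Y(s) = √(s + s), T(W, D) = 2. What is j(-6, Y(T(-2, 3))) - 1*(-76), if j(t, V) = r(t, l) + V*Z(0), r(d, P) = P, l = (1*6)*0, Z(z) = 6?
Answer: 88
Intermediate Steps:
Y(s) = √2*√s (Y(s) = √(2*s) = √2*√s)
l = 0 (l = 6*0 = 0)
j(t, V) = 6*V (j(t, V) = 0 + V*6 = 0 + 6*V = 6*V)
j(-6, Y(T(-2, 3))) - 1*(-76) = 6*(√2*√2) - 1*(-76) = 6*2 + 76 = 12 + 76 = 88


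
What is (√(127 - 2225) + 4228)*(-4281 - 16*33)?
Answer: -20332452 - 4809*I*√2098 ≈ -2.0332e+7 - 2.2027e+5*I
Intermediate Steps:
(√(127 - 2225) + 4228)*(-4281 - 16*33) = (√(-2098) + 4228)*(-4281 - 528) = (I*√2098 + 4228)*(-4809) = (4228 + I*√2098)*(-4809) = -20332452 - 4809*I*√2098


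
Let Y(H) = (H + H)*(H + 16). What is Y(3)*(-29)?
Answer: -3306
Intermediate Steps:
Y(H) = 2*H*(16 + H) (Y(H) = (2*H)*(16 + H) = 2*H*(16 + H))
Y(3)*(-29) = (2*3*(16 + 3))*(-29) = (2*3*19)*(-29) = 114*(-29) = -3306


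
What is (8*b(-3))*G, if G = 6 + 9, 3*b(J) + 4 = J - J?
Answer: -160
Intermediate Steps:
b(J) = -4/3 (b(J) = -4/3 + (J - J)/3 = -4/3 + (⅓)*0 = -4/3 + 0 = -4/3)
G = 15
(8*b(-3))*G = (8*(-4/3))*15 = -32/3*15 = -160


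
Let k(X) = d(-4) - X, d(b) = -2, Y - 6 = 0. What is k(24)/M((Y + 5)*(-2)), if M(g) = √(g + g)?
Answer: 13*I*√11/11 ≈ 3.9196*I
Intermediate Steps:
Y = 6 (Y = 6 + 0 = 6)
M(g) = √2*√g (M(g) = √(2*g) = √2*√g)
k(X) = -2 - X
k(24)/M((Y + 5)*(-2)) = (-2 - 1*24)/((√2*√((6 + 5)*(-2)))) = (-2 - 24)/((√2*√(11*(-2)))) = -26*(-I*√11/22) = -(-13)*I*√11/11 = 13*I*√11/11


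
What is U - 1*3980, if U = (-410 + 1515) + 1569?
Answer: -1306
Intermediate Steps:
U = 2674 (U = 1105 + 1569 = 2674)
U - 1*3980 = 2674 - 1*3980 = 2674 - 3980 = -1306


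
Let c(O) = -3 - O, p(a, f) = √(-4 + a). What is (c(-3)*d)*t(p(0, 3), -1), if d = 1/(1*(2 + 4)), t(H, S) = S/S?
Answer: 0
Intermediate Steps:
t(H, S) = 1
d = ⅙ (d = 1/(1*6) = 1/6 = ⅙ ≈ 0.16667)
(c(-3)*d)*t(p(0, 3), -1) = ((-3 - 1*(-3))*(⅙))*1 = ((-3 + 3)*(⅙))*1 = (0*(⅙))*1 = 0*1 = 0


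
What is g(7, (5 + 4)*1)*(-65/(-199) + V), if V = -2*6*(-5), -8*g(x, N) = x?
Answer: -84035/1592 ≈ -52.786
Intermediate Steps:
g(x, N) = -x/8
V = 60 (V = -12*(-5) = 60)
g(7, (5 + 4)*1)*(-65/(-199) + V) = (-⅛*7)*(-65/(-199) + 60) = -7*(-65*(-1/199) + 60)/8 = -7*(65/199 + 60)/8 = -7/8*12005/199 = -84035/1592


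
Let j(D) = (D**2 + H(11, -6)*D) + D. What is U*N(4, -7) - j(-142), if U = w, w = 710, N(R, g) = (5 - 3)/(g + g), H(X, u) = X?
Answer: -129930/7 ≈ -18561.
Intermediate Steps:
N(R, g) = 1/g (N(R, g) = 2/((2*g)) = 2*(1/(2*g)) = 1/g)
U = 710
j(D) = D**2 + 12*D (j(D) = (D**2 + 11*D) + D = D**2 + 12*D)
U*N(4, -7) - j(-142) = 710/(-7) - (-142)*(12 - 142) = 710*(-1/7) - (-142)*(-130) = -710/7 - 1*18460 = -710/7 - 18460 = -129930/7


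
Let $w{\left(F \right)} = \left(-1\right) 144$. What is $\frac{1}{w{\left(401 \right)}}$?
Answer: $- \frac{1}{144} \approx -0.0069444$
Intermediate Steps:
$w{\left(F \right)} = -144$
$\frac{1}{w{\left(401 \right)}} = \frac{1}{-144} = - \frac{1}{144}$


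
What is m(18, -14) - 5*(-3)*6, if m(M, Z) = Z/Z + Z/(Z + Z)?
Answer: 183/2 ≈ 91.500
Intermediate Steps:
m(M, Z) = 3/2 (m(M, Z) = 1 + Z/((2*Z)) = 1 + Z*(1/(2*Z)) = 1 + 1/2 = 3/2)
m(18, -14) - 5*(-3)*6 = 3/2 - 5*(-3)*6 = 3/2 + 15*6 = 3/2 + 90 = 183/2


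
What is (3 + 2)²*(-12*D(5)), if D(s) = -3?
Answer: 900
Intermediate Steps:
(3 + 2)²*(-12*D(5)) = (3 + 2)²*(-12*(-3)) = 5²*36 = 25*36 = 900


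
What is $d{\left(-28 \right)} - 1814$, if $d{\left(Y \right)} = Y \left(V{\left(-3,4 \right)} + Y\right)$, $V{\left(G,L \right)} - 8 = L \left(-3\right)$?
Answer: $-918$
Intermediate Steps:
$V{\left(G,L \right)} = 8 - 3 L$ ($V{\left(G,L \right)} = 8 + L \left(-3\right) = 8 - 3 L$)
$d{\left(Y \right)} = Y \left(-4 + Y\right)$ ($d{\left(Y \right)} = Y \left(\left(8 - 12\right) + Y\right) = Y \left(-4 + Y\right)$)
$d{\left(-28 \right)} - 1814 = - 28 \left(-4 - 28\right) - 1814 = \left(-28\right) \left(-32\right) - 1814 = 896 - 1814 = -918$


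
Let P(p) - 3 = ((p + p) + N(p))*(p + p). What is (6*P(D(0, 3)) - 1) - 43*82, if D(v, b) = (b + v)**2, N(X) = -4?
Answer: -1997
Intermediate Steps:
P(p) = 3 + 2*p*(-4 + 2*p) (P(p) = 3 + ((p + p) - 4)*(p + p) = 3 + (2*p - 4)*(2*p) = 3 + (-4 + 2*p)*(2*p) = 3 + 2*p*(-4 + 2*p))
(6*P(D(0, 3)) - 1) - 43*82 = (6*(3 - 8*(3 + 0)**2 + 4*((3 + 0)**2)**2) - 1) - 43*82 = (6*(3 - 8*3**2 + 4*(3**2)**2) - 1) - 3526 = (6*(3 - 8*9 + 4*9**2) - 1) - 3526 = (6*(3 - 72 + 4*81) - 1) - 3526 = (6*(3 - 72 + 324) - 1) - 3526 = (6*255 - 1) - 3526 = (1530 - 1) - 3526 = 1529 - 3526 = -1997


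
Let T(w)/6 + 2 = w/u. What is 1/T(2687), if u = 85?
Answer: 85/15102 ≈ 0.0056284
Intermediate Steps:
T(w) = -12 + 6*w/85 (T(w) = -12 + 6*(w/85) = -12 + 6*w/85)
1/T(2687) = 1/(-12 + (6/85)*2687) = 1/(-12 + 16122/85) = 1/(15102/85) = 85/15102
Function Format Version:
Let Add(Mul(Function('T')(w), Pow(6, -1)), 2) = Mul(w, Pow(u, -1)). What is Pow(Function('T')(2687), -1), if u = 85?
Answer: Rational(85, 15102) ≈ 0.0056284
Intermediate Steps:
Function('T')(w) = Add(-12, Mul(Rational(6, 85), w)) (Function('T')(w) = Add(-12, Mul(6, Mul(w, Pow(85, -1)))) = Add(-12, Mul(6, Mul(w, Rational(1, 85)))) = Add(-12, Mul(6, Mul(Rational(1, 85), w))) = Add(-12, Mul(Rational(6, 85), w)))
Pow(Function('T')(2687), -1) = Pow(Add(-12, Mul(Rational(6, 85), 2687)), -1) = Pow(Add(-12, Rational(16122, 85)), -1) = Pow(Rational(15102, 85), -1) = Rational(85, 15102)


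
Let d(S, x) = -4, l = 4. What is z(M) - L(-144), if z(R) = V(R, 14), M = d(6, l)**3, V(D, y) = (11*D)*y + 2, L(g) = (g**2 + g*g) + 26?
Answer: -51352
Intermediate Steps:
L(g) = 26 + 2*g**2 (L(g) = (g**2 + g**2) + 26 = 2*g**2 + 26 = 26 + 2*g**2)
V(D, y) = 2 + 11*D*y (V(D, y) = 11*D*y + 2 = 2 + 11*D*y)
M = -64 (M = (-4)**3 = -64)
z(R) = 2 + 154*R (z(R) = 2 + 11*R*14 = 2 + 154*R)
z(M) - L(-144) = (2 + 154*(-64)) - (26 + 2*(-144)**2) = (2 - 9856) - (26 + 2*20736) = -9854 - (26 + 41472) = -9854 - 1*41498 = -9854 - 41498 = -51352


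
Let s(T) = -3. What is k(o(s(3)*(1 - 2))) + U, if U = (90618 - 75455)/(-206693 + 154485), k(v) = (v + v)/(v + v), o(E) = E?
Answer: 37045/52208 ≈ 0.70957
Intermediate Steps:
k(v) = 1 (k(v) = (2*v)/((2*v)) = (2*v)*(1/(2*v)) = 1)
U = -15163/52208 (U = 15163/(-52208) = 15163*(-1/52208) = -15163/52208 ≈ -0.29043)
k(o(s(3)*(1 - 2))) + U = 1 - 15163/52208 = 37045/52208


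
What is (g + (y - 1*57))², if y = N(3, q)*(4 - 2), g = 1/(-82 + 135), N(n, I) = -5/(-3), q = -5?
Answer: 72760900/25281 ≈ 2878.1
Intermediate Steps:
N(n, I) = 5/3 (N(n, I) = -5*(-⅓) = 5/3)
g = 1/53 ≈ 0.018868
y = 10/3 (y = 5*(4 - 2)/3 = (5/3)*2 = 10/3 ≈ 3.3333)
(g + (y - 1*57))² = (1/53 + (10/3 - 1*57))² = (1/53 + (10/3 - 57))² = (1/53 - 161/3)² = (-8530/159)² = 72760900/25281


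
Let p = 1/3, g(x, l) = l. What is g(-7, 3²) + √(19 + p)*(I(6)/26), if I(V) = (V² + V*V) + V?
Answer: 9 + √174 ≈ 22.191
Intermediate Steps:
p = ⅓ ≈ 0.33333
I(V) = V + 2*V² (I(V) = (V² + V²) + V = 2*V² + V = V + 2*V²)
g(-7, 3²) + √(19 + p)*(I(6)/26) = 3² + √(19 + ⅓)*((6*(1 + 2*6))/26) = 9 + √(58/3)*((6*(1 + 12))*(1/26)) = 9 + (√174/3)*((6*13)*(1/26)) = 9 + (√174/3)*(78*(1/26)) = 9 + (√174/3)*3 = 9 + √174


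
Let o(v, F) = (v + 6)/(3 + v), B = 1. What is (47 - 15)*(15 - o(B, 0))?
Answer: 424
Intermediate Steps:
o(v, F) = (6 + v)/(3 + v)
(47 - 15)*(15 - o(B, 0)) = (47 - 15)*(15 - (6 + 1)/(3 + 1)) = 32*(15 - 7/4) = 32*(53/4) = 424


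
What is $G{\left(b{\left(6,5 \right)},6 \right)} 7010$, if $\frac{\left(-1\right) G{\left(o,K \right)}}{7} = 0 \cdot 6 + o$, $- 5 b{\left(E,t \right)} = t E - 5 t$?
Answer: $49070$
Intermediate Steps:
$b{\left(E,t \right)} = t - \frac{E t}{5}$ ($b{\left(E,t \right)} = - \frac{t E - 5 t}{5} = - \frac{E t - 5 t}{5} = - \frac{- 5 t + E t}{5} = t - \frac{E t}{5}$)
$G{\left(o,K \right)} = - 7 o$ ($G{\left(o,K \right)} = - 7 \left(0 \cdot 6 + o\right) = - 7 \left(0 + o\right) = - 7 o$)
$G{\left(b{\left(6,5 \right)},6 \right)} 7010 = - 7 \cdot \frac{1}{5} \cdot 5 \left(5 - 6\right) 7010 = - 7 \cdot \frac{1}{5} \cdot 5 \left(-1\right) 7010 = \left(-7\right) \left(-1\right) 7010 = 7 \cdot 7010 = 49070$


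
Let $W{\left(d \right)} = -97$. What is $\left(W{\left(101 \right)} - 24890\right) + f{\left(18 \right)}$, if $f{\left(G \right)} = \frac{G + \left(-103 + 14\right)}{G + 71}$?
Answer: $- \frac{2223914}{89} \approx -24988.0$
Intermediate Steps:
$f{\left(G \right)} = \frac{-89 + G}{71 + G}$ ($f{\left(G \right)} = \frac{G - 89}{71 + G} = \frac{-89 + G}{71 + G}$)
$\left(W{\left(101 \right)} - 24890\right) + f{\left(18 \right)} = \left(-97 - 24890\right) + \frac{-89 + 18}{71 + 18} = \left(-97 - 24890\right) + \frac{1}{89} \left(-71\right) = -24987 + \frac{1}{89} \left(-71\right) = -24987 - \frac{71}{89} = - \frac{2223914}{89}$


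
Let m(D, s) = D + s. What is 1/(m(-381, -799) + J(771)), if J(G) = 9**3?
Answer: -1/451 ≈ -0.0022173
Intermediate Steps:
J(G) = 729
1/(m(-381, -799) + J(771)) = 1/((-381 - 799) + 729) = 1/(-1180 + 729) = 1/(-451) = -1/451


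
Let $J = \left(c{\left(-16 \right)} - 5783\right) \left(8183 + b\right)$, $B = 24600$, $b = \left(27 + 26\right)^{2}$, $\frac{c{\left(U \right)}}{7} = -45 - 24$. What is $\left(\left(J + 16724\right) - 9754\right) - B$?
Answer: $-68893502$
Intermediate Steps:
$c{\left(U \right)} = -483$ ($c{\left(U \right)} = 7 \left(-45 - 24\right) = 7 \left(-69\right) = -483$)
$b = 2809$ ($b = 53^{2} = 2809$)
$J = -68875872$ ($J = \left(-483 - 5783\right) \left(8183 + 2809\right) = \left(-6266\right) 10992 = -68875872$)
$\left(\left(J + 16724\right) - 9754\right) - B = \left(\left(-68875872 + 16724\right) - 9754\right) - 24600 = \left(-68859148 - 9754\right) - 24600 = -68868902 - 24600 = -68893502$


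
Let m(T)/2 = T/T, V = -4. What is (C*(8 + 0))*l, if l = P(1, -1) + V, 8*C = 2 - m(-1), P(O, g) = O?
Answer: 0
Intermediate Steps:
m(T) = 2 (m(T) = 2*(T/T) = 2*1 = 2)
C = 0 (C = (2 - 1*2)/8 = (2 - 2)/8 = (1/8)*0 = 0)
l = -3 (l = 1 - 4 = -3)
(C*(8 + 0))*l = (0*(8 + 0))*(-3) = (0*8)*(-3) = 0*(-3) = 0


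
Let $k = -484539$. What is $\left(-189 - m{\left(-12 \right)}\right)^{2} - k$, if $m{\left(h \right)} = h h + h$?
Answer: $587580$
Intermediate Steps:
$m{\left(h \right)} = h + h^{2}$ ($m{\left(h \right)} = h^{2} + h = h + h^{2}$)
$\left(-189 - m{\left(-12 \right)}\right)^{2} - k = \left(-189 - - 12 \left(1 - 12\right)\right)^{2} - -484539 = \left(-189 - \left(-12\right) \left(-11\right)\right)^{2} + 484539 = \left(-189 - 132\right)^{2} + 484539 = \left(-321\right)^{2} + 484539 = 103041 + 484539 = 587580$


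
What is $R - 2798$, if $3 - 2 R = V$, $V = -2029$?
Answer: $-1782$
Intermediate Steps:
$R = 1016$ ($R = \frac{3}{2} - - \frac{2029}{2} = \frac{3}{2} + \frac{2029}{2} = 1016$)
$R - 2798 = 1016 - 2798 = -1782$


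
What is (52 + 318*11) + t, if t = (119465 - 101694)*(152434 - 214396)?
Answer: -1101123152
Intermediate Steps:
t = -1101126702 (t = 17771*(-61962) = -1101126702)
(52 + 318*11) + t = (52 + 318*11) - 1101126702 = (52 + 3498) - 1101126702 = 3550 - 1101126702 = -1101123152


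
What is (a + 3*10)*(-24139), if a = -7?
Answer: -555197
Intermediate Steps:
(a + 3*10)*(-24139) = (-7 + 3*10)*(-24139) = (-7 + 30)*(-24139) = 23*(-24139) = -555197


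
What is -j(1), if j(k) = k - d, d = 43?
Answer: 42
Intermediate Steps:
j(k) = -43 + k (j(k) = k - 1*43 = k - 43 = -43 + k)
-j(1) = -(-43 + 1) = -1*(-42) = 42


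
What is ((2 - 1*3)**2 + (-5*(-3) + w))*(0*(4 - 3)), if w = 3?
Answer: 0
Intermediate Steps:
((2 - 1*3)**2 + (-5*(-3) + w))*(0*(4 - 3)) = ((2 - 1*3)**2 + (-5*(-3) + 3))*(0*(4 - 3)) = ((2 - 3)**2 + (15 + 3))*(0*1) = ((-1)**2 + 18)*0 = (1 + 18)*0 = 19*0 = 0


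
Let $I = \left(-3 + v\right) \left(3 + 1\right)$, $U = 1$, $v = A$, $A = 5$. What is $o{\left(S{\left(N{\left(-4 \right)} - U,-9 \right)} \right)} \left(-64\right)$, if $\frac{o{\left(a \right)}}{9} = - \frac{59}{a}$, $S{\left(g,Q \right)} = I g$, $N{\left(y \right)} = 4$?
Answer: $1416$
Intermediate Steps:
$v = 5$
$I = 8$ ($I = \left(-3 + 5\right) \left(3 + 1\right) = 2 \cdot 4 = 8$)
$S{\left(g,Q \right)} = 8 g$
$o{\left(a \right)} = - \frac{531}{a}$ ($o{\left(a \right)} = 9 \left(- \frac{59}{a}\right) = - \frac{531}{a}$)
$o{\left(S{\left(N{\left(-4 \right)} - U,-9 \right)} \right)} \left(-64\right) = - \frac{531}{8 \left(4 - 1\right)} \left(-64\right) = - \frac{531}{8 \cdot 3} \left(-64\right) = - \frac{531}{24} \left(-64\right) = \left(-531\right) \frac{1}{24} \left(-64\right) = \left(- \frac{177}{8}\right) \left(-64\right) = 1416$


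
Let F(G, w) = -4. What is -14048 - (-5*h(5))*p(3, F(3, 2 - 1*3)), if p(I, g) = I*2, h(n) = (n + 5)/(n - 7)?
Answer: -14198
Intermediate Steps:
h(n) = (5 + n)/(-7 + n)
p(I, g) = 2*I
-14048 - (-5*h(5))*p(3, F(3, 2 - 1*3)) = -14048 - (-5*(5 + 5)/(-7 + 5))*2*3 = -14048 - (-5*10/(-2))*6 = -14048 - (-(-5)*10/2)*6 = -14048 - (-5*(-5))*6 = -14048 - 25*6 = -14048 - 1*150 = -14048 - 150 = -14198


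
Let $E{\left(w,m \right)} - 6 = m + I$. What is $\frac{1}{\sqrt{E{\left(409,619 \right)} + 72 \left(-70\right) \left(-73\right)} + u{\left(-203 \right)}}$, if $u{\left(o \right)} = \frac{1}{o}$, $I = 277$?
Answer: $\frac{203}{15198785797} + \frac{41209 \sqrt{368822}}{15198785797} \approx 0.0016466$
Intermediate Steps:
$E{\left(w,m \right)} = 283 + m$ ($E{\left(w,m \right)} = 6 + \left(m + 277\right) = 6 + \left(277 + m\right) = 283 + m$)
$\frac{1}{\sqrt{E{\left(409,619 \right)} + 72 \left(-70\right) \left(-73\right)} + u{\left(-203 \right)}} = \frac{1}{\sqrt{\left(283 + 619\right) + 72 \left(-70\right) \left(-73\right)} + \frac{1}{-203}} = \frac{1}{\sqrt{902 - -367920} - \frac{1}{203}} = \frac{1}{\sqrt{902 + 367920} - \frac{1}{203}} = \frac{1}{\sqrt{368822} - \frac{1}{203}} = \frac{1}{- \frac{1}{203} + \sqrt{368822}}$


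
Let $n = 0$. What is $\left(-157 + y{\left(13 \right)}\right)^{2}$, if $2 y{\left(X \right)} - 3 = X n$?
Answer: $\frac{96721}{4} \approx 24180.0$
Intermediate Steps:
$y{\left(X \right)} = \frac{3}{2}$ ($y{\left(X \right)} = \frac{3}{2} + \frac{X 0}{2} = \frac{3}{2} + \frac{1}{2} \cdot 0 = \frac{3}{2} + 0 = \frac{3}{2}$)
$\left(-157 + y{\left(13 \right)}\right)^{2} = \left(-157 + \frac{3}{2}\right)^{2} = \left(- \frac{311}{2}\right)^{2} = \frac{96721}{4}$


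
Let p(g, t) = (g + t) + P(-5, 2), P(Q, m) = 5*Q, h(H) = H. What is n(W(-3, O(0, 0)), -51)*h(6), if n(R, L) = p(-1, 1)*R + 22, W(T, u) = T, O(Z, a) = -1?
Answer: 582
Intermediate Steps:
p(g, t) = -25 + g + t (p(g, t) = (g + t) + 5*(-5) = (g + t) - 25 = -25 + g + t)
n(R, L) = 22 - 25*R (n(R, L) = (-25 - 1 + 1)*R + 22 = -25*R + 22 = 22 - 25*R)
n(W(-3, O(0, 0)), -51)*h(6) = (22 - 25*(-3))*6 = (22 + 75)*6 = 97*6 = 582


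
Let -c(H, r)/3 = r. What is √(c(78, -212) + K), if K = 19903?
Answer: √20539 ≈ 143.31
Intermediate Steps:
c(H, r) = -3*r
√(c(78, -212) + K) = √(-3*(-212) + 19903) = √(636 + 19903) = √20539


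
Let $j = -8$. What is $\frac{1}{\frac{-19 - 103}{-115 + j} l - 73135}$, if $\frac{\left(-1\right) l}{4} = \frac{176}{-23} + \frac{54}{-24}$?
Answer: $- \frac{2829}{206787773} \approx -1.3681 \cdot 10^{-5}$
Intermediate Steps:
$l = \frac{911}{23}$ ($l = - 4 \left(\frac{176}{-23} + \frac{54}{-24}\right) = - 4 \left(176 \left(- \frac{1}{23}\right) + 54 \left(- \frac{1}{24}\right)\right) = - 4 \left(- \frac{176}{23} - \frac{9}{4}\right) = \left(-4\right) \left(- \frac{911}{92}\right) = \frac{911}{23} \approx 39.609$)
$\frac{1}{\frac{-19 - 103}{-115 + j} l - 73135} = \frac{1}{\frac{-19 - 103}{-115 - 8} \cdot \frac{911}{23} - 73135} = \frac{1}{- \frac{122}{-123} \cdot \frac{911}{23} - 73135} = \frac{1}{\left(-122\right) \left(- \frac{1}{123}\right) \frac{911}{23} - 73135} = \frac{1}{\frac{122}{123} \cdot \frac{911}{23} - 73135} = \frac{1}{\frac{111142}{2829} - 73135} = \frac{1}{- \frac{206787773}{2829}} = - \frac{2829}{206787773}$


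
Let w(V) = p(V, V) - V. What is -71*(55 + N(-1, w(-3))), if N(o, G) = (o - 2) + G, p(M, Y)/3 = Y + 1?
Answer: -3479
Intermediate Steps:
p(M, Y) = 3 + 3*Y (p(M, Y) = 3*(Y + 1) = 3*(1 + Y) = 3 + 3*Y)
w(V) = 3 + 2*V (w(V) = (3 + 3*V) - V = 3 + 2*V)
N(o, G) = -2 + G + o (N(o, G) = (-2 + o) + G = -2 + G + o)
-71*(55 + N(-1, w(-3))) = -71*(55 + (-2 + (3 + 2*(-3)) - 1)) = -71*(55 + (-2 + (3 - 6) - 1)) = -71*(55 + (-2 - 3 - 1)) = -71*(55 - 6) = -71*49 = -3479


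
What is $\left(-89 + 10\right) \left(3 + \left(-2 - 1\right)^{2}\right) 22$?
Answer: $-20856$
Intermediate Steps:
$\left(-89 + 10\right) \left(3 + \left(-2 - 1\right)^{2}\right) 22 = - 79 \left(3 + \left(-3\right)^{2}\right) 22 = - 79 \left(3 + 9\right) 22 = \left(-79\right) 12 \cdot 22 = \left(-948\right) 22 = -20856$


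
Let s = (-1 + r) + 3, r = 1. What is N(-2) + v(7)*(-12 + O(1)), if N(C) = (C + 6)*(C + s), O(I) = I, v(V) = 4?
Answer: -40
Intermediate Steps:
s = 3 (s = (-1 + 1) + 3 = 0 + 3 = 3)
N(C) = (3 + C)*(6 + C) (N(C) = (C + 6)*(C + 3) = (6 + C)*(3 + C) = (3 + C)*(6 + C))
N(-2) + v(7)*(-12 + O(1)) = (18 + (-2)² + 9*(-2)) + 4*(-12 + 1) = (18 + 4 - 18) + 4*(-11) = 4 - 44 = -40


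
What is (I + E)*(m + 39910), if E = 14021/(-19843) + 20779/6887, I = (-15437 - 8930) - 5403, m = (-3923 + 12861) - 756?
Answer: -195638975672734000/136658741 ≈ -1.4316e+9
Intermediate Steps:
m = 8182 (m = 8938 - 756 = 8182)
I = -29770 (I = -24367 - 5403 = -29770)
E = 315755070/136658741 (E = 14021*(-1/19843) + 20779*(1/6887) = -14021/19843 + 20779/6887 = 315755070/136658741 ≈ 2.3105)
(I + E)*(m + 39910) = (-29770 + 315755070/136658741)*(8182 + 39910) = -4068014964500/136658741*48092 = -195638975672734000/136658741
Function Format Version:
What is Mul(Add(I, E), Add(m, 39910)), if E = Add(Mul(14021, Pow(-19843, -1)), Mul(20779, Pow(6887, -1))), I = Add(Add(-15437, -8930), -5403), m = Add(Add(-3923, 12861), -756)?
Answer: Rational(-195638975672734000, 136658741) ≈ -1.4316e+9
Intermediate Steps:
m = 8182 (m = Add(8938, -756) = 8182)
I = -29770 (I = Add(-24367, -5403) = -29770)
E = Rational(315755070, 136658741) (E = Add(Mul(14021, Rational(-1, 19843)), Mul(20779, Rational(1, 6887))) = Add(Rational(-14021, 19843), Rational(20779, 6887)) = Rational(315755070, 136658741) ≈ 2.3105)
Mul(Add(I, E), Add(m, 39910)) = Mul(Add(-29770, Rational(315755070, 136658741)), Add(8182, 39910)) = Mul(Rational(-4068014964500, 136658741), 48092) = Rational(-195638975672734000, 136658741)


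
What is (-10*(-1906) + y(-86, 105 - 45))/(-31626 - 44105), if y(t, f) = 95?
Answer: -19155/75731 ≈ -0.25293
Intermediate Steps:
(-10*(-1906) + y(-86, 105 - 45))/(-31626 - 44105) = (-10*(-1906) + 95)/(-31626 - 44105) = (19060 + 95)/(-75731) = 19155*(-1/75731) = -19155/75731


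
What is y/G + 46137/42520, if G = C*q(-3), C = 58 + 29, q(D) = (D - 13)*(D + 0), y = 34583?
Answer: 207892159/22195440 ≈ 9.3664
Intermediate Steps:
q(D) = D*(-13 + D) (q(D) = (-13 + D)*D = D*(-13 + D))
C = 87
G = 4176 (G = 87*(-3*(-13 - 3)) = 87*(-3*(-16)) = 87*48 = 4176)
y/G + 46137/42520 = 34583/4176 + 46137/42520 = 207892159/22195440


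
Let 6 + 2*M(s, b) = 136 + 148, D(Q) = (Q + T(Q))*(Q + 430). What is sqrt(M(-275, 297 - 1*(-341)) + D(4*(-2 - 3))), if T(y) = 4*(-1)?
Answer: I*sqrt(9701) ≈ 98.494*I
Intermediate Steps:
T(y) = -4
D(Q) = (-4 + Q)*(430 + Q) (D(Q) = (Q - 4)*(Q + 430) = (-4 + Q)*(430 + Q))
M(s, b) = 139 (M(s, b) = -3 + (136 + 148)/2 = -3 + (1/2)*284 = -3 + 142 = 139)
sqrt(M(-275, 297 - 1*(-341)) + D(4*(-2 - 3))) = sqrt(139 + (-1720 + (4*(-2 - 3))**2 + 426*(4*(-2 - 3)))) = sqrt(139 + (-1720 + (4*(-5))**2 + 426*(4*(-5)))) = sqrt(139 + (-1720 + (-20)**2 + 426*(-20))) = sqrt(139 + (-1720 + 400 - 8520)) = sqrt(139 - 9840) = sqrt(-9701) = I*sqrt(9701)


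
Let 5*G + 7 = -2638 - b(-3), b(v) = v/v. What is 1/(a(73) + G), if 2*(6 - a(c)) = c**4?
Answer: -10/141996437 ≈ -7.0424e-8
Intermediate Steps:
a(c) = 6 - c**4/2
b(v) = 1
G = -2646/5 (G = -7/5 + (-2638 - 1*1)/5 = -7/5 + (-2638 - 1)/5 = -7/5 + (1/5)*(-2639) = -7/5 - 2639/5 = -2646/5 ≈ -529.20)
1/(a(73) + G) = 1/((6 - 1/2*73**4) - 2646/5) = 1/((6 - 1/2*28398241) - 2646/5) = 1/((6 - 28398241/2) - 2646/5) = 1/(-28398229/2 - 2646/5) = 1/(-141996437/10) = -10/141996437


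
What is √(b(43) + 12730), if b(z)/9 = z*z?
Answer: √29371 ≈ 171.38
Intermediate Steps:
b(z) = 9*z² (b(z) = 9*(z*z) = 9*z²)
√(b(43) + 12730) = √(9*43² + 12730) = √(9*1849 + 12730) = √(16641 + 12730) = √29371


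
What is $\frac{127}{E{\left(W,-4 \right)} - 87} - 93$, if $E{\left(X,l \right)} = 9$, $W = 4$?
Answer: $- \frac{7381}{78} \approx -94.628$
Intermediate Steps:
$\frac{127}{E{\left(W,-4 \right)} - 87} - 93 = \frac{127}{9 - 87} - 93 = \frac{127}{-78} - 93 = 127 \left(- \frac{1}{78}\right) - 93 = - \frac{127}{78} - 93 = - \frac{7381}{78}$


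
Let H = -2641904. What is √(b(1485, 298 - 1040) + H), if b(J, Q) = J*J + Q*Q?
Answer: √113885 ≈ 337.47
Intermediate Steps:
b(J, Q) = J² + Q²
√(b(1485, 298 - 1040) + H) = √((1485² + (298 - 1040)²) - 2641904) = √((2205225 + (-742)²) - 2641904) = √((2205225 + 550564) - 2641904) = √(2755789 - 2641904) = √113885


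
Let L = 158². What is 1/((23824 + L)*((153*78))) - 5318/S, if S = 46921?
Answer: -3096330958535/27319094980632 ≈ -0.11334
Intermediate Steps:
L = 24964
1/((23824 + L)*((153*78))) - 5318/S = 1/((23824 + 24964)*((153*78))) - 5318/46921 = 1/(48788*11934) - 5318*1/46921 = (1/48788)*(1/11934) - 5318/46921 = 1/582235992 - 5318/46921 = -3096330958535/27319094980632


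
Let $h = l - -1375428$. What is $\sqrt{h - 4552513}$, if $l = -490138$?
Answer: $i \sqrt{3667223} \approx 1915.0 i$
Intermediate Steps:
$h = 885290$ ($h = -490138 - -1375428 = -490138 + 1375428 = 885290$)
$\sqrt{h - 4552513} = \sqrt{885290 - 4552513} = \sqrt{-3667223} = i \sqrt{3667223}$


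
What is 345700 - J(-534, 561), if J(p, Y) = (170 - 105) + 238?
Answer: 345397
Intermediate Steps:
J(p, Y) = 303 (J(p, Y) = 65 + 238 = 303)
345700 - J(-534, 561) = 345700 - 1*303 = 345700 - 303 = 345397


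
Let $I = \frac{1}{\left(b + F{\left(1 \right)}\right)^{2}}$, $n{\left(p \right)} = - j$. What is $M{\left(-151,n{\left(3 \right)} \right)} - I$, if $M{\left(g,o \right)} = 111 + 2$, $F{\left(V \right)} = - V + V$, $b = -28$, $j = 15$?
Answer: $\frac{88591}{784} \approx 113.0$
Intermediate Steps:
$n{\left(p \right)} = -15$ ($n{\left(p \right)} = \left(-1\right) 15 = -15$)
$F{\left(V \right)} = 0$
$M{\left(g,o \right)} = 113$
$I = \frac{1}{784}$ ($I = \frac{1}{\left(-28 + 0\right)^{2}} = \frac{1}{\left(-28\right)^{2}} = \frac{1}{784} \approx 0.0012755$)
$M{\left(-151,n{\left(3 \right)} \right)} - I = 113 - \frac{1}{784} = \frac{88591}{784}$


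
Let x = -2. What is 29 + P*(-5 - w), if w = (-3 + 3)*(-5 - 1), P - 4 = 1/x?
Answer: 23/2 ≈ 11.500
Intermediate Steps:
P = 7/2 (P = 4 + 1/(-2) = 4 - ½ = 7/2 ≈ 3.5000)
w = 0 (w = 0*(-6) = 0)
29 + P*(-5 - w) = 29 + 7*(-5 - 1*0)/2 = 29 + 7*(-5 + 0)/2 = 29 + (7/2)*(-5) = 29 - 35/2 = 23/2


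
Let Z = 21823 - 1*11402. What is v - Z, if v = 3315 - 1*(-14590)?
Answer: 7484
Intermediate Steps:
v = 17905 (v = 3315 + 14590 = 17905)
Z = 10421 (Z = 21823 - 11402 = 10421)
v - Z = 17905 - 1*10421 = 17905 - 10421 = 7484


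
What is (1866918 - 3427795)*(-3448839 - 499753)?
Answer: 6163266435184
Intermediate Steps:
(1866918 - 3427795)*(-3448839 - 499753) = -1560877*(-3948592) = 6163266435184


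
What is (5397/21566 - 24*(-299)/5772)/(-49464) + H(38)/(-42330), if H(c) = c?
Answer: -258380506099/278456638785840 ≈ -0.00092790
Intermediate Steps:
(5397/21566 - 24*(-299)/5772)/(-49464) + H(38)/(-42330) = (5397/21566 - 24*(-299)/5772)/(-49464) + 38/(-42330) = (5397*(1/21566) + 7176*(1/5772))*(-1/49464) + 38*(-1/42330) = (5397/21566 + 46/37)*(-1/49464) - 19/21165 = (1191725/797942)*(-1/49464) - 19/21165 = -1191725/39469403088 - 19/21165 = -258380506099/278456638785840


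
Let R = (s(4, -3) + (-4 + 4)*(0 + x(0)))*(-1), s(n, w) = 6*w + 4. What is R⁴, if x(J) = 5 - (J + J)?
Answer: 38416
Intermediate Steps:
x(J) = 5 - 2*J
s(n, w) = 4 + 6*w
R = 14 (R = ((4 + 6*(-3)) + (-4 + 4)*(0 + (5 - 2*0)))*(-1) = ((4 - 18) + 0*(0 + (5 + 0)))*(-1) = (-14 + 0*(0 + 5))*(-1) = (-14 + 0*5)*(-1) = (-14 + 0)*(-1) = -14*(-1) = 14)
R⁴ = 14⁴ = 38416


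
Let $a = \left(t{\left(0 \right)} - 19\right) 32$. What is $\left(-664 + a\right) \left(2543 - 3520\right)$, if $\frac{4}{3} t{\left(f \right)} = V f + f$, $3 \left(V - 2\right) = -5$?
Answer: $1242744$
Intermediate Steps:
$V = \frac{1}{3}$ ($V = 2 + \frac{1}{3} \left(-5\right) = 2 - \frac{5}{3} = \frac{1}{3} \approx 0.33333$)
$t{\left(f \right)} = f$ ($t{\left(f \right)} = \frac{3 \left(\frac{f}{3} + f\right)}{4} = \frac{3 \frac{4 f}{3}}{4} = f$)
$a = -608$ ($a = \left(0 - 19\right) 32 = \left(-19\right) 32 = -608$)
$\left(-664 + a\right) \left(2543 - 3520\right) = \left(-664 - 608\right) \left(2543 - 3520\right) = \left(-1272\right) \left(-977\right) = 1242744$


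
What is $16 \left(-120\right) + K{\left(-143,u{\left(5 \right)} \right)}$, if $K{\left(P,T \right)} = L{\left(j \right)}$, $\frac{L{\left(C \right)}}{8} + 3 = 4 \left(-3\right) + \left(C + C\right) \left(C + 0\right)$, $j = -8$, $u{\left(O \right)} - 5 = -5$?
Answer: $-1016$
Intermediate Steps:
$u{\left(O \right)} = 0$ ($u{\left(O \right)} = 5 - 5 = 0$)
$L{\left(C \right)} = -120 + 16 C^{2}$ ($L{\left(C \right)} = -24 + 8 \left(4 \left(-3\right) + \left(C + C\right) \left(C + 0\right)\right) = -24 + 8 \left(-12 + 2 C C\right) = -24 + 8 \left(-12 + 2 C^{2}\right) = -24 + \left(-96 + 16 C^{2}\right) = -120 + 16 C^{2}$)
$K{\left(P,T \right)} = 904$ ($K{\left(P,T \right)} = -120 + 16 \left(-8\right)^{2} = -120 + 16 \cdot 64 = -120 + 1024 = 904$)
$16 \left(-120\right) + K{\left(-143,u{\left(5 \right)} \right)} = 16 \left(-120\right) + 904 = -1920 + 904 = -1016$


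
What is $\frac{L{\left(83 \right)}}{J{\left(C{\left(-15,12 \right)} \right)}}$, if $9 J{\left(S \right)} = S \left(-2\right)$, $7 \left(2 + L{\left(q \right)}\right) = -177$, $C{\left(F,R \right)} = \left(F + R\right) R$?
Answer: $- \frac{191}{56} \approx -3.4107$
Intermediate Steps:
$C{\left(F,R \right)} = R \left(F + R\right)$
$L{\left(q \right)} = - \frac{191}{7}$ ($L{\left(q \right)} = -2 + \frac{1}{7} \left(-177\right) = -2 - \frac{177}{7} = - \frac{191}{7}$)
$J{\left(S \right)} = - \frac{2 S}{9}$ ($J{\left(S \right)} = \frac{S \left(-2\right)}{9} = \frac{\left(-2\right) S}{9} = - \frac{2 S}{9}$)
$\frac{L{\left(83 \right)}}{J{\left(C{\left(-15,12 \right)} \right)}} = - \frac{191}{7 \left(- \frac{2 \cdot 12 \left(-15 + 12\right)}{9}\right)} = - \frac{191}{7 \left(- \frac{2 \cdot 12 \left(-3\right)}{9}\right)} = - \frac{191}{7 \left(\left(- \frac{2}{9}\right) \left(-36\right)\right)} = - \frac{191}{7 \cdot 8} = \left(- \frac{191}{7}\right) \frac{1}{8} = - \frac{191}{56}$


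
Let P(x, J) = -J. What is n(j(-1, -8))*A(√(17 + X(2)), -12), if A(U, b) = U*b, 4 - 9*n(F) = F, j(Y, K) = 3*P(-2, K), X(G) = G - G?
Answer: 80*√17/3 ≈ 109.95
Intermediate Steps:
X(G) = 0
j(Y, K) = -3*K (j(Y, K) = 3*(-K) = -3*K)
n(F) = 4/9 - F/9
n(j(-1, -8))*A(√(17 + X(2)), -12) = (4/9 - (-1)*(-8)/3)*(√(17 + 0)*(-12)) = (4/9 - ⅑*24)*(√17*(-12)) = (4/9 - 8/3)*(-12*√17) = -(-80)*√17/3 = 80*√17/3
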